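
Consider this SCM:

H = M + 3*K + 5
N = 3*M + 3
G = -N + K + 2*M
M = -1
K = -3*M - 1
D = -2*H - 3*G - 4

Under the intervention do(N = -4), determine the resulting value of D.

-36

Under do(N=-4), the mechanism N = 3*M + 3 is discarded; N is fixed at -4.
K = -3*M - 1  [with M=-1]  = 2
G = -N + K + 2*M  [with N=-4, K=2, M=-1]  = 4
H = M + 3*K + 5  [with M=-1, K=2]  = 10
D = -2*H - 3*G - 4  [with H=10, G=4]  = -36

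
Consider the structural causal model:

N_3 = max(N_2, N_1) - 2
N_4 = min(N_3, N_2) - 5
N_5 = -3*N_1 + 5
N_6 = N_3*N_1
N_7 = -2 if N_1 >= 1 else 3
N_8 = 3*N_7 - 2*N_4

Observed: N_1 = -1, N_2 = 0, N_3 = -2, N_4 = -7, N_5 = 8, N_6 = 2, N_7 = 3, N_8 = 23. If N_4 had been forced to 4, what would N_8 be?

1

do(N_4=4) replaces the equation N_4 = min(N_3, N_2) - 5 with the constant N_4 = 4.
N_7 = -2 if N_1 >= 1 else 3  [with N_1=-1]  = 3
N_8 = 3*N_7 - 2*N_4  [with N_7=3, N_4=4]  = 1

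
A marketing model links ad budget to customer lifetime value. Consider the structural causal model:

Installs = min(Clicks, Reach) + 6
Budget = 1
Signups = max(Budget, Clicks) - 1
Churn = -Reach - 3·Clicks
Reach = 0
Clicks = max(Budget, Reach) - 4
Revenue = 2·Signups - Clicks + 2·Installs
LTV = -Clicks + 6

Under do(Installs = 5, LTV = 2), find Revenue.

13

Setting Installs = 5, LTV = 2 by intervention discards those variables' equations.
Clicks = max(Budget, Reach) - 4  [with Budget=1, Reach=0]  = -3
Signups = max(Budget, Clicks) - 1  [with Budget=1, Clicks=-3]  = 0
Revenue = 2·Signups - Clicks + 2·Installs  [with Signups=0, Clicks=-3, Installs=5]  = 13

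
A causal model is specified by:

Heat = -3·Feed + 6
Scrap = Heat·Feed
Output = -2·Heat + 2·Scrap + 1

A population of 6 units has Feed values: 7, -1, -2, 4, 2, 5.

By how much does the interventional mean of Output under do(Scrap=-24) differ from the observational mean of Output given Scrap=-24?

The intervention sets Scrap=-24 in all 6 units regardless of Feed. Recomputing Output per unit gives -17, -65, -71, -35, -47, -29; average -44.
Observing Scrap=-24 restricts to units where Scrap's equation naturally yields -24: Feed ∈ {-2, 4}. In that subpopulation Output = -71, -35, mean -53.
Difference = -44 − (-53) = 9.

9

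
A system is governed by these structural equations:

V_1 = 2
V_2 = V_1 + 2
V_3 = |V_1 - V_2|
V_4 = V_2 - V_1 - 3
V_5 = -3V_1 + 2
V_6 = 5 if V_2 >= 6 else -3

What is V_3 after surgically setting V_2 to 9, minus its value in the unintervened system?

5

The intervention breaks the incoming arrows to V_2: V_2 = V_1 + 2 no longer applies, and V_2 = 9.
V_3 = |V_1 - V_2|  [with V_1=2, V_2=9]  = 7
Without intervention: V_2 = V_1 + 2  [with V_1=2]  = 4; V_3 = |V_1 - V_2|  [with V_1=2, V_2=4]  = 2.
Change = 7 − 2 = 5.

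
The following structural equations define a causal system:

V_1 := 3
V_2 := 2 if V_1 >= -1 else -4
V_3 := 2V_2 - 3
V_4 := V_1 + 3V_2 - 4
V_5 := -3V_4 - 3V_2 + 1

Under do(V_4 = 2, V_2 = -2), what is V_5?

The joint intervention fixes V_4 = 2, V_2 = -2, removing each variable's own equation.
V_5 = -3V_4 - 3V_2 + 1  [with V_4=2, V_2=-2]  = 1

1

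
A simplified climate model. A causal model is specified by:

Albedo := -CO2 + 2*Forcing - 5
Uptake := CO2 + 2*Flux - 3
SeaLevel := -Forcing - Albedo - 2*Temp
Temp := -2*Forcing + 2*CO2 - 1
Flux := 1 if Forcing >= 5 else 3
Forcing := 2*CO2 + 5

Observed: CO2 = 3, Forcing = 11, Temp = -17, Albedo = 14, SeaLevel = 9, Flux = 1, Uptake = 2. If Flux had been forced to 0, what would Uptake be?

0

Intervening sets Flux = 0 and removes its equation (Flux := 1 if Forcing >= 5 else 3).
Uptake = CO2 + 2*Flux - 3  [with CO2=3, Flux=0]  = 0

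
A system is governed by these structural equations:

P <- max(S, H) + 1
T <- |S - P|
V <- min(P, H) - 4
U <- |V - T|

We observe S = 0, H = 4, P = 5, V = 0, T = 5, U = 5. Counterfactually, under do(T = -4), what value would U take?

The intervention breaks the incoming arrows to T: T <- |S - P| no longer applies, and T = -4.
P = max(S, H) + 1  [with S=0, H=4]  = 5
V = min(P, H) - 4  [with P=5, H=4]  = 0
U = |V - T|  [with V=0, T=-4]  = 4

4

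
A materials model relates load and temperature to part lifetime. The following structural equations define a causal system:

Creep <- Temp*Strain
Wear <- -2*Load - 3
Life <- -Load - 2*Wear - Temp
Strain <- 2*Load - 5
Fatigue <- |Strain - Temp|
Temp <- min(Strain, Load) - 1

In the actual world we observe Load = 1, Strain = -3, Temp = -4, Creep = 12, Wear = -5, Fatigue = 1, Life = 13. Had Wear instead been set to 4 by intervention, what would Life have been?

-5

Under do(Wear=4), the mechanism Wear <- -2*Load - 3 is discarded; Wear is fixed at 4.
Strain = 2*Load - 5  [with Load=1]  = -3
Temp = min(Strain, Load) - 1  [with Strain=-3, Load=1]  = -4
Life = -Load - 2*Wear - Temp  [with Load=1, Wear=4, Temp=-4]  = -5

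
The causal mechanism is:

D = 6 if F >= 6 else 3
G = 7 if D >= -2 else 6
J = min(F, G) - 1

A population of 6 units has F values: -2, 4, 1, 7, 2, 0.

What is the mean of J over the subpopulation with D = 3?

Observing D=3 restricts to units where D's equation naturally yields 3: F ∈ {-2, 4, 1, 2, 0}. In that subpopulation J = -3, 3, 0, 1, -1, mean 0.

0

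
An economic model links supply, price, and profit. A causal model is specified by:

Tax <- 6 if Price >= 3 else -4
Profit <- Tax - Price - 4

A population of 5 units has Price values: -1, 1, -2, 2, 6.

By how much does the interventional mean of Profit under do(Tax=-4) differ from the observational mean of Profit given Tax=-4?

Every unit gets Tax=-4 under the intervention. Profit values become -7, -9, -6, -10, -14; E[Profit|do(Tax=-4)] = -9.2.
E[Profit|Tax=-4] averages over only the 4 units with Tax=-4 (Price = -1, 1, -2, 2): Profit = -7, -9, -6, -10, mean -8.
Difference = -9.2 − (-8) = -1.2.

-1.2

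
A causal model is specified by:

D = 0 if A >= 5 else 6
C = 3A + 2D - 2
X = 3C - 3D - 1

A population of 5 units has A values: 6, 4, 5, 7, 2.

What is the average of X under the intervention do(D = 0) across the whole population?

Every unit gets D=0 under the intervention. X values become 47, 29, 38, 56, 11; E[X|do(D=0)] = 36.2.

36.2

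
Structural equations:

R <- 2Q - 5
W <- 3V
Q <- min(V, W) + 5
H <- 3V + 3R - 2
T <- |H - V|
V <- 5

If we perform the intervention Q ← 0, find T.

The intervention breaks the incoming arrows to Q: Q <- min(V, W) + 5 no longer applies, and Q = 0.
R = 2Q - 5  [with Q=0]  = -5
H = 3V + 3R - 2  [with V=5, R=-5]  = -2
T = |H - V|  [with H=-2, V=5]  = 7

7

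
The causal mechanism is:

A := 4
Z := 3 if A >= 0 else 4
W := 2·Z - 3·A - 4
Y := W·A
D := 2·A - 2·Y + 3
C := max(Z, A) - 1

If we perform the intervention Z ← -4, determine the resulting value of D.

203

do(Z=-4) replaces the equation Z := 3 if A >= 0 else 4 with the constant Z = -4.
W = 2·Z - 3·A - 4  [with Z=-4, A=4]  = -24
Y = W·A  [with W=-24, A=4]  = -96
D = 2·A - 2·Y + 3  [with A=4, Y=-96]  = 203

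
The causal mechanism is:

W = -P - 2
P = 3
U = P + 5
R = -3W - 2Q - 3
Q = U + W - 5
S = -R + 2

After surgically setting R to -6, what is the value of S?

The intervention breaks the incoming arrows to R: R = -3W - 2Q - 3 no longer applies, and R = -6.
S = -R + 2  [with R=-6]  = 8

8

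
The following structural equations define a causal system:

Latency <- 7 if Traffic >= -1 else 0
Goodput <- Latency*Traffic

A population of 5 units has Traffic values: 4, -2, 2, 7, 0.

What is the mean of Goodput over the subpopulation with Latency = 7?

22.75

E[Goodput|Latency=7] averages over only the 4 units with Latency=7 (Traffic = 4, 2, 7, 0): Goodput = 28, 14, 49, 0, mean 22.75.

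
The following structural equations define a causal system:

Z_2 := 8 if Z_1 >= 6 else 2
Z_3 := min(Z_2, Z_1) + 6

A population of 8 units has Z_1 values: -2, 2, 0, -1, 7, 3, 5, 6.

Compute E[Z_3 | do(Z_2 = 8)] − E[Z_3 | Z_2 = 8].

-4

Every unit gets Z_2=8 under the intervention. Z_3 values become 4, 8, 6, 5, 13, 9, 11, 12; E[Z_3|do(Z_2=8)] = 8.5.
Conditioning on Z_2=8 selects the 2 unit(s) with Z_1 ∈ {7, 6}. Their Z_3 values: 13, 12. Mean = 12.5.
Difference = 8.5 − 12.5 = -4.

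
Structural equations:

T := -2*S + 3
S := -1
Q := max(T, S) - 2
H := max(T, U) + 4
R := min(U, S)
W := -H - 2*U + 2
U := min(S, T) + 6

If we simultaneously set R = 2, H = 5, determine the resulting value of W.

-13

Setting R = 2, H = 5 by intervention discards those variables' equations.
T = -2*S + 3  [with S=-1]  = 5
U = min(S, T) + 6  [with S=-1, T=5]  = 5
W = -H - 2*U + 2  [with H=5, U=5]  = -13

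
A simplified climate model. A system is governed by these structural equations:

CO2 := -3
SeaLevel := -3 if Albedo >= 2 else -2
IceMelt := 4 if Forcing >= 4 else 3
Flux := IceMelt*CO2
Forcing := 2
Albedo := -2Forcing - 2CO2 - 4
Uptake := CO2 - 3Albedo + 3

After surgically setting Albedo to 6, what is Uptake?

The intervention breaks the incoming arrows to Albedo: Albedo := -2Forcing - 2CO2 - 4 no longer applies, and Albedo = 6.
Uptake = CO2 - 3Albedo + 3  [with CO2=-3, Albedo=6]  = -18

-18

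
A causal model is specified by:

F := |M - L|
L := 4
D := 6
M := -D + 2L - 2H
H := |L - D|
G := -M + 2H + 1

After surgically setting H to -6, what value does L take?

Under do(H=-6), the mechanism H := |L - D| is discarded; H is fixed at -6.
Since L is not a descendant of the intervened variable, it is unaffected.

4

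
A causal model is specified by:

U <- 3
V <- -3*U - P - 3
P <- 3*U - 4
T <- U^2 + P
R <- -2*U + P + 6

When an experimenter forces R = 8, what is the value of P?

5

Under do(R=8), the mechanism R <- -2*U + P + 6 is discarded; R is fixed at 8.
Since P is not a descendant of the intervened variable, it is unaffected.
P = 3*U - 4  [with U=3]  = 5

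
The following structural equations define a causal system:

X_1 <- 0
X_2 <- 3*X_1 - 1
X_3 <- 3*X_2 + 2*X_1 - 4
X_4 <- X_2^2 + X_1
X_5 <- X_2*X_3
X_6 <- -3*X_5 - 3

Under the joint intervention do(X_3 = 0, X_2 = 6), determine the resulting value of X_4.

36

The joint intervention fixes X_3 = 0, X_2 = 6, removing each variable's own equation.
X_4 = X_2^2 + X_1  [with X_2=6, X_1=0]  = 36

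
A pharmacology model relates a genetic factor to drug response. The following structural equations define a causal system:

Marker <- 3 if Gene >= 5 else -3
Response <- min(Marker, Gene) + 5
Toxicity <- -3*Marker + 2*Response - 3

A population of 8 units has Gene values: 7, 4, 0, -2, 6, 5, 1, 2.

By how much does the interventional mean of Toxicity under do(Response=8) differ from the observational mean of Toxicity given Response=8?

The intervention sets Response=8 in all 8 units regardless of Gene. Recomputing Toxicity per unit gives 4, 22, 22, 22, 4, 4, 22, 22; average 15.25.
E[Toxicity|Response=8] averages over only the 3 units with Response=8 (Gene = 7, 6, 5): Toxicity = 4, 4, 4, mean 4.
Difference = 15.25 − 4 = 11.25.

11.25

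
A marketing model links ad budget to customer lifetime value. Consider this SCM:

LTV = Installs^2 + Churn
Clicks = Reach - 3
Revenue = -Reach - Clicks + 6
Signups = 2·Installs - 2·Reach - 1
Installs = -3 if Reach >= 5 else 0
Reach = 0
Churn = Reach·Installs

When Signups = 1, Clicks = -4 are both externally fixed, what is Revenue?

10

The joint intervention fixes Signups = 1, Clicks = -4, removing each variable's own equation.
Revenue = -Reach - Clicks + 6  [with Reach=0, Clicks=-4]  = 10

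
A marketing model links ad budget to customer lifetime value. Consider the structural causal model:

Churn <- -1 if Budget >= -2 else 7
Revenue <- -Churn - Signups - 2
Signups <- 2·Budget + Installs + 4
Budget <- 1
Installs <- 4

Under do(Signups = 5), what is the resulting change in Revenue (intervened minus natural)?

do(Signups=5) replaces the equation Signups <- 2·Budget + Installs + 4 with the constant Signups = 5.
Churn = -1 if Budget >= -2 else 7  [with Budget=1]  = -1
Revenue = -Churn - Signups - 2  [with Churn=-1, Signups=5]  = -6
Without intervention: Signups = 2·Budget + Installs + 4  [with Budget=1, Installs=4]  = 10; Churn = -1 if Budget >= -2 else 7  [with Budget=1]  = -1; Revenue = -Churn - Signups - 2  [with Churn=-1, Signups=10]  = -11.
Change = -6 − (-11) = 5.

5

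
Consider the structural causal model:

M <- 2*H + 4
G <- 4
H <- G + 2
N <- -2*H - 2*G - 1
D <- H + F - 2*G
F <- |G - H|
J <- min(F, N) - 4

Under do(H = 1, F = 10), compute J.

-15

Setting H = 1, F = 10 by intervention discards those variables' equations.
N = -2*H - 2*G - 1  [with H=1, G=4]  = -11
J = min(F, N) - 4  [with F=10, N=-11]  = -15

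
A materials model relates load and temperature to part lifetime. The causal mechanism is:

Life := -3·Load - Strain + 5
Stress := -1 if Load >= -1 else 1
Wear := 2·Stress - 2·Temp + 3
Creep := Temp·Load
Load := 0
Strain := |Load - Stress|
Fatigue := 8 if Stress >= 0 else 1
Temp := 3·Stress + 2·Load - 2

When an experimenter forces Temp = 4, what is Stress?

-1

The intervention breaks the incoming arrows to Temp: Temp := 3·Stress + 2·Load - 2 no longer applies, and Temp = 4.
Since Stress is not a descendant of the intervened variable, it is unaffected.
Stress = -1 if Load >= -1 else 1  [with Load=0]  = -1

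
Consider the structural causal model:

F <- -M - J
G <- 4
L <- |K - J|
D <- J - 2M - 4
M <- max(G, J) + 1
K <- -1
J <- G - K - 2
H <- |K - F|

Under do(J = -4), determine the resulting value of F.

-1

do(J=-4) replaces the equation J <- G - K - 2 with the constant J = -4.
M = max(G, J) + 1  [with G=4, J=-4]  = 5
F = -M - J  [with M=5, J=-4]  = -1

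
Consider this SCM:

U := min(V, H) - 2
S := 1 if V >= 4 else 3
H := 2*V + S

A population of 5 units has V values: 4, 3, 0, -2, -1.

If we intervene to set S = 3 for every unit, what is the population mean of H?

4.6

Every unit gets S=3 under the intervention. H values become 11, 9, 3, -1, 1; E[H|do(S=3)] = 4.6.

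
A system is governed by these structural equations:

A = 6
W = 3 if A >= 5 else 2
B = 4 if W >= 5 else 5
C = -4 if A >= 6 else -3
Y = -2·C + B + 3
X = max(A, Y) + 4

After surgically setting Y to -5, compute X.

The intervention breaks the incoming arrows to Y: Y = -2·C + B + 3 no longer applies, and Y = -5.
X = max(A, Y) + 4  [with A=6, Y=-5]  = 10

10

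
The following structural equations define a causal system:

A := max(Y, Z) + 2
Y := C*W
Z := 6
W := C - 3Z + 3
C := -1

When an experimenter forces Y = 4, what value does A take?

Intervening sets Y = 4 and removes its equation (Y := C*W).
A = max(Y, Z) + 2  [with Y=4, Z=6]  = 8

8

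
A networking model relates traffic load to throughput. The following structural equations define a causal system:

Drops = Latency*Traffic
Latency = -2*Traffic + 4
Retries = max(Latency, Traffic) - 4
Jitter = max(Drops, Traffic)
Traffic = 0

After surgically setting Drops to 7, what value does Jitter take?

do(Drops=7) replaces the equation Drops = Latency*Traffic with the constant Drops = 7.
Jitter = max(Drops, Traffic)  [with Drops=7, Traffic=0]  = 7

7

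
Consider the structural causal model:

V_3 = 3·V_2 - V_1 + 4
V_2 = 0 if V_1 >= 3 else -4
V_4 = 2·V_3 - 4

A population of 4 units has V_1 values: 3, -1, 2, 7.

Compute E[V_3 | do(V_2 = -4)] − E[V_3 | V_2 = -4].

-2.25

do(V_2=-4) breaks V_2's dependence on V_1. With V_2=-4 fixed, V_3 across the units is -11, -7, -10, -15, mean -10.75.
Observing V_2=-4 restricts to units where V_2's equation naturally yields -4: V_1 ∈ {-1, 2}. In that subpopulation V_3 = -7, -10, mean -8.5.
Difference = -10.75 − (-8.5) = -2.25.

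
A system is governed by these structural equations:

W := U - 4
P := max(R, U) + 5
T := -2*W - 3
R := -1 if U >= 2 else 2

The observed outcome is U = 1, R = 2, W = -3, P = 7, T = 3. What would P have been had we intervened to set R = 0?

Under do(R=0), the mechanism R := -1 if U >= 2 else 2 is discarded; R is fixed at 0.
P = max(R, U) + 5  [with R=0, U=1]  = 6

6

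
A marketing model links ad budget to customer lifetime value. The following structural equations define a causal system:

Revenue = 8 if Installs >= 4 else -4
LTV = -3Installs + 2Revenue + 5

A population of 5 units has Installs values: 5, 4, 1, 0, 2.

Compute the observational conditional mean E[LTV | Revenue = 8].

Observing Revenue=8 restricts to units where Revenue's equation naturally yields 8: Installs ∈ {5, 4}. In that subpopulation LTV = 6, 9, mean 7.5.

7.5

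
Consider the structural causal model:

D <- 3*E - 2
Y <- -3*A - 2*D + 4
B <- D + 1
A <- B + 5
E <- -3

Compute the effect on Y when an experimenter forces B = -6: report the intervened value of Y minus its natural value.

-12

do(B=-6) replaces the equation B <- D + 1 with the constant B = -6.
D = 3*E - 2  [with E=-3]  = -11
A = B + 5  [with B=-6]  = -1
Y = -3*A - 2*D + 4  [with A=-1, D=-11]  = 29
Without intervention: D = 3*E - 2  [with E=-3]  = -11; B = D + 1  [with D=-11]  = -10; A = B + 5  [with B=-10]  = -5; Y = -3*A - 2*D + 4  [with A=-5, D=-11]  = 41.
Change = 29 − 41 = -12.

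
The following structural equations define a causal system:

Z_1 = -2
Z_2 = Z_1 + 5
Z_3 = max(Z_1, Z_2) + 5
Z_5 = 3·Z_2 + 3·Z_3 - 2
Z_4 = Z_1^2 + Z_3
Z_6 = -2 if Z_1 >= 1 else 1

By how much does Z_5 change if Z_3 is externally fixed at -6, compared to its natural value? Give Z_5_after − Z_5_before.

do(Z_3=-6) replaces the equation Z_3 = max(Z_1, Z_2) + 5 with the constant Z_3 = -6.
Z_2 = Z_1 + 5  [with Z_1=-2]  = 3
Z_5 = 3·Z_2 + 3·Z_3 - 2  [with Z_2=3, Z_3=-6]  = -11
Without intervention: Z_2 = Z_1 + 5  [with Z_1=-2]  = 3; Z_3 = max(Z_1, Z_2) + 5  [with Z_1=-2, Z_2=3]  = 8; Z_5 = 3·Z_2 + 3·Z_3 - 2  [with Z_2=3, Z_3=8]  = 31.
Change = -11 − 31 = -42.

-42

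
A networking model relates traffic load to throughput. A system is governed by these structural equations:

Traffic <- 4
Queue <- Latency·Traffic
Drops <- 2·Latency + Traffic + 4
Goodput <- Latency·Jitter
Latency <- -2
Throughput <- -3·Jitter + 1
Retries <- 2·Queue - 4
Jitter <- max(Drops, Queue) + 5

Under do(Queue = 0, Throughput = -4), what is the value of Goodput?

-18

Under do(Queue = 0, Throughput = -4), each intervened variable's structural equation is replaced by its fixed value.
Drops = 2·Latency + Traffic + 4  [with Latency=-2, Traffic=4]  = 4
Jitter = max(Drops, Queue) + 5  [with Drops=4, Queue=0]  = 9
Goodput = Latency·Jitter  [with Latency=-2, Jitter=9]  = -18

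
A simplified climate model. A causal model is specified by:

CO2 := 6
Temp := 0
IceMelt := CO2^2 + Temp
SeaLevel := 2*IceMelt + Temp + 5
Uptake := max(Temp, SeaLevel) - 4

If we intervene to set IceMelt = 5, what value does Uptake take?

11

do(IceMelt=5) replaces the equation IceMelt := CO2^2 + Temp with the constant IceMelt = 5.
SeaLevel = 2*IceMelt + Temp + 5  [with IceMelt=5, Temp=0]  = 15
Uptake = max(Temp, SeaLevel) - 4  [with Temp=0, SeaLevel=15]  = 11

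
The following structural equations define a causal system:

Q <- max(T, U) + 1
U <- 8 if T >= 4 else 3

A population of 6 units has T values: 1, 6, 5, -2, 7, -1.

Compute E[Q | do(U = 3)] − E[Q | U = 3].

Every unit gets U=3 under the intervention. Q values become 4, 7, 6, 4, 8, 4; E[Q|do(U=3)] = 5.5.
Conditioning on U=3 selects the 3 unit(s) with T ∈ {1, -2, -1}. Their Q values: 4, 4, 4. Mean = 4.
Difference = 5.5 − 4 = 1.5.

1.5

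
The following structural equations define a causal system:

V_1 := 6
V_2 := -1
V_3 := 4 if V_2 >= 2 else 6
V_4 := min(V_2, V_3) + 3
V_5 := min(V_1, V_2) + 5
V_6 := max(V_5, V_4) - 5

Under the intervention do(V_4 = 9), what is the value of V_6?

Under do(V_4=9), the mechanism V_4 := min(V_2, V_3) + 3 is discarded; V_4 is fixed at 9.
V_5 = min(V_1, V_2) + 5  [with V_1=6, V_2=-1]  = 4
V_6 = max(V_5, V_4) - 5  [with V_5=4, V_4=9]  = 4

4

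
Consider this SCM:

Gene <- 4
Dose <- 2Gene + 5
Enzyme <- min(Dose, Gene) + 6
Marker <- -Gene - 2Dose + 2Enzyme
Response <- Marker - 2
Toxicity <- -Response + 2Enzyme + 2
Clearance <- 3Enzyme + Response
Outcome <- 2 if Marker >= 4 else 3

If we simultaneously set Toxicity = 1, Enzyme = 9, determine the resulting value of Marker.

-12

Under do(Toxicity = 1, Enzyme = 9), each intervened variable's structural equation is replaced by its fixed value.
Dose = 2Gene + 5  [with Gene=4]  = 13
Marker = -Gene - 2Dose + 2Enzyme  [with Gene=4, Dose=13, Enzyme=9]  = -12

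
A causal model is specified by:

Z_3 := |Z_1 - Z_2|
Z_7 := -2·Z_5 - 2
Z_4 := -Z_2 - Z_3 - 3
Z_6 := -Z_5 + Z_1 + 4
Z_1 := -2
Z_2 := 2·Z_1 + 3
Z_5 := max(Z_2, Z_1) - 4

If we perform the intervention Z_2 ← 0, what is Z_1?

Under do(Z_2=0), the mechanism Z_2 := 2·Z_1 + 3 is discarded; Z_2 is fixed at 0.
Z_1 is not downstream of the intervention, so its value is determined by the original equations.

-2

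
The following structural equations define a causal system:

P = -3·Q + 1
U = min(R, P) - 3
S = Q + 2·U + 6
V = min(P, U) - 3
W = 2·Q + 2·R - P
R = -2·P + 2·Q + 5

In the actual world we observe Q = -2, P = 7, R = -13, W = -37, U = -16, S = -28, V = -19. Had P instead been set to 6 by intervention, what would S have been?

Under do(P=6), the mechanism P = -3·Q + 1 is discarded; P is fixed at 6.
R = -2·P + 2·Q + 5  [with P=6, Q=-2]  = -11
U = min(R, P) - 3  [with R=-11, P=6]  = -14
S = Q + 2·U + 6  [with Q=-2, U=-14]  = -24

-24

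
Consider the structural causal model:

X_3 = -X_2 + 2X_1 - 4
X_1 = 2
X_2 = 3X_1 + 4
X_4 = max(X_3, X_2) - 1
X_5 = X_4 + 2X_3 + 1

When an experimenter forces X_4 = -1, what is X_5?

Intervening sets X_4 = -1 and removes its equation (X_4 = max(X_3, X_2) - 1).
X_2 = 3X_1 + 4  [with X_1=2]  = 10
X_3 = -X_2 + 2X_1 - 4  [with X_2=10, X_1=2]  = -10
X_5 = X_4 + 2X_3 + 1  [with X_4=-1, X_3=-10]  = -20

-20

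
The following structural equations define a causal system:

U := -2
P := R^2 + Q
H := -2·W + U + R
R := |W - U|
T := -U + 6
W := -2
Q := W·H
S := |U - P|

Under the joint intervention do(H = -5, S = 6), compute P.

The joint intervention fixes H = -5, S = 6, removing each variable's own equation.
R = |W - U|  [with W=-2, U=-2]  = 0
Q = W·H  [with W=-2, H=-5]  = 10
P = R^2 + Q  [with R=0, Q=10]  = 10

10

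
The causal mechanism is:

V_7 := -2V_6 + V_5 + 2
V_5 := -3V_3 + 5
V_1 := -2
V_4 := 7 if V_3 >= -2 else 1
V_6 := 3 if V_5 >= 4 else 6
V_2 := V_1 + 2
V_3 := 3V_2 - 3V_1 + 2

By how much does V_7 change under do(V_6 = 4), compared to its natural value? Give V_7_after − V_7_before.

Intervening sets V_6 = 4 and removes its equation (V_6 := 3 if V_5 >= 4 else 6).
V_2 = V_1 + 2  [with V_1=-2]  = 0
V_3 = 3V_2 - 3V_1 + 2  [with V_2=0, V_1=-2]  = 8
V_5 = -3V_3 + 5  [with V_3=8]  = -19
V_7 = -2V_6 + V_5 + 2  [with V_6=4, V_5=-19]  = -25
Without intervention: V_2 = V_1 + 2  [with V_1=-2]  = 0; V_3 = 3V_2 - 3V_1 + 2  [with V_2=0, V_1=-2]  = 8; V_5 = -3V_3 + 5  [with V_3=8]  = -19; V_6 = 3 if V_5 >= 4 else 6  [with V_5=-19]  = 6; V_7 = -2V_6 + V_5 + 2  [with V_6=6, V_5=-19]  = -29.
Change = -25 − (-29) = 4.

4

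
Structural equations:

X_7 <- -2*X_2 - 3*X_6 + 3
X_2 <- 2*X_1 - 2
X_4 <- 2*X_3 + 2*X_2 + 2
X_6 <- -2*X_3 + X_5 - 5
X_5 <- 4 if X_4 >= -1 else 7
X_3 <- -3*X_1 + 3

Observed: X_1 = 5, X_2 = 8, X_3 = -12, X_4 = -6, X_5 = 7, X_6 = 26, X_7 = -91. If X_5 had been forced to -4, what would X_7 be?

-58

Under do(X_5=-4), the mechanism X_5 <- 4 if X_4 >= -1 else 7 is discarded; X_5 is fixed at -4.
X_2 = 2*X_1 - 2  [with X_1=5]  = 8
X_3 = -3*X_1 + 3  [with X_1=5]  = -12
X_6 = -2*X_3 + X_5 - 5  [with X_3=-12, X_5=-4]  = 15
X_7 = -2*X_2 - 3*X_6 + 3  [with X_2=8, X_6=15]  = -58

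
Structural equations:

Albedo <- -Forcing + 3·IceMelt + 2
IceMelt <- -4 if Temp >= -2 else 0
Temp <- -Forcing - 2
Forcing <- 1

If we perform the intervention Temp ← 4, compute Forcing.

1

Under do(Temp=4), the mechanism Temp <- -Forcing - 2 is discarded; Temp is fixed at 4.
Forcing is not downstream of the intervention, so its value is determined by the original equations.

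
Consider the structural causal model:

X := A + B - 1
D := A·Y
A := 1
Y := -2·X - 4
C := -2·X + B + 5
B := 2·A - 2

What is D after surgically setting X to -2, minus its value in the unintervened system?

do(X=-2) replaces the equation X := A + B - 1 with the constant X = -2.
Y = -2·X - 4  [with X=-2]  = 0
D = A·Y  [with A=1, Y=0]  = 0
Without intervention: B = 2·A - 2  [with A=1]  = 0; X = A + B - 1  [with A=1, B=0]  = 0; Y = -2·X - 4  [with X=0]  = -4; D = A·Y  [with A=1, Y=-4]  = -4.
Change = 0 − (-4) = 4.

4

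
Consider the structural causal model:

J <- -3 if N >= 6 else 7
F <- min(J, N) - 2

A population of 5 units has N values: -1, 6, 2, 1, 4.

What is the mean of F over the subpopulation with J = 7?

-0.5

E[F|J=7] averages over only the 4 units with J=7 (N = -1, 2, 1, 4): F = -3, 0, -1, 2, mean -0.5.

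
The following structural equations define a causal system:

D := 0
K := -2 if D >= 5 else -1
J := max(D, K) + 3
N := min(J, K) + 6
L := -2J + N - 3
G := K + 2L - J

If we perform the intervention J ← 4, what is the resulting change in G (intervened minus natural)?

The intervention breaks the incoming arrows to J: J := max(D, K) + 3 no longer applies, and J = 4.
K = -2 if D >= 5 else -1  [with D=0]  = -1
N = min(J, K) + 6  [with J=4, K=-1]  = 5
L = -2J + N - 3  [with J=4, N=5]  = -6
G = K + 2L - J  [with K=-1, L=-6, J=4]  = -17
Without intervention: K = -2 if D >= 5 else -1  [with D=0]  = -1; J = max(D, K) + 3  [with D=0, K=-1]  = 3; N = min(J, K) + 6  [with J=3, K=-1]  = 5; L = -2J + N - 3  [with J=3, N=5]  = -4; G = K + 2L - J  [with K=-1, L=-4, J=3]  = -12.
Change = -17 − (-12) = -5.

-5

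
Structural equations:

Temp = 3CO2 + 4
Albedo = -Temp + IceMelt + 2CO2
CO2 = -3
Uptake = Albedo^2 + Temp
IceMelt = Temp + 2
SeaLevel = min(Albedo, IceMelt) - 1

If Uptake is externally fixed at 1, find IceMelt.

-3

do(Uptake=1) replaces the equation Uptake = Albedo^2 + Temp with the constant Uptake = 1.
IceMelt is not downstream of the intervention, so its value is determined by the original equations.
Temp = 3CO2 + 4  [with CO2=-3]  = -5
IceMelt = Temp + 2  [with Temp=-5]  = -3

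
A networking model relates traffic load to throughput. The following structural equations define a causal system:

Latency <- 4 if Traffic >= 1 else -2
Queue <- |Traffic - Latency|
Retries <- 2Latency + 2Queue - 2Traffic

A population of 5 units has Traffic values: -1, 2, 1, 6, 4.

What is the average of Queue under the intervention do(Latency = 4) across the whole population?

2.4

do(Latency=4) breaks Latency's dependence on Traffic. With Latency=4 fixed, Queue across the units is 5, 2, 3, 2, 0, mean 2.4.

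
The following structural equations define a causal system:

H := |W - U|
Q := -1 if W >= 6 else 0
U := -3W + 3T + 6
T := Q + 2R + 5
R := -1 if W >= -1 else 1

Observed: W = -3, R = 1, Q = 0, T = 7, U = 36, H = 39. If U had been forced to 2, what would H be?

5

The intervention breaks the incoming arrows to U: U := -3W + 3T + 6 no longer applies, and U = 2.
H = |W - U|  [with W=-3, U=2]  = 5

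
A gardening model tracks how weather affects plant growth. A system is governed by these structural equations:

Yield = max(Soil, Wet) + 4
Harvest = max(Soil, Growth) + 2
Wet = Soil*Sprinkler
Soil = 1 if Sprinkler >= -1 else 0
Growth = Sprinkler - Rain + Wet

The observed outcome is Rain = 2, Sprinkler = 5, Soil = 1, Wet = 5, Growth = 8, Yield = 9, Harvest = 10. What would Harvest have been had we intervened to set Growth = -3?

3

Under do(Growth=-3), the mechanism Growth = Sprinkler - Rain + Wet is discarded; Growth is fixed at -3.
Soil = 1 if Sprinkler >= -1 else 0  [with Sprinkler=5]  = 1
Harvest = max(Soil, Growth) + 2  [with Soil=1, Growth=-3]  = 3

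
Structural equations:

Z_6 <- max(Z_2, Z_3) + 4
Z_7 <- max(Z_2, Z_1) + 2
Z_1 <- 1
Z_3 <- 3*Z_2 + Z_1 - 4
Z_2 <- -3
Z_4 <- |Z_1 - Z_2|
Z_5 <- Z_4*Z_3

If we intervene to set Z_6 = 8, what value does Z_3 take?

do(Z_6=8) replaces the equation Z_6 <- max(Z_2, Z_3) + 4 with the constant Z_6 = 8.
Z_3 is not downstream of the intervention, so its value is determined by the original equations.
Z_3 = 3*Z_2 + Z_1 - 4  [with Z_2=-3, Z_1=1]  = -12

-12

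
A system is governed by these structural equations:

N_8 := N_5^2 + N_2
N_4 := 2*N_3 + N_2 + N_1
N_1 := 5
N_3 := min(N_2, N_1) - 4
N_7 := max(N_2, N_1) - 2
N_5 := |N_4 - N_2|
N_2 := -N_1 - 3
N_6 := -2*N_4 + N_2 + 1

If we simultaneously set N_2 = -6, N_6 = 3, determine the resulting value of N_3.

The joint intervention fixes N_2 = -6, N_6 = 3, removing each variable's own equation.
N_3 = min(N_2, N_1) - 4  [with N_2=-6, N_1=5]  = -10

-10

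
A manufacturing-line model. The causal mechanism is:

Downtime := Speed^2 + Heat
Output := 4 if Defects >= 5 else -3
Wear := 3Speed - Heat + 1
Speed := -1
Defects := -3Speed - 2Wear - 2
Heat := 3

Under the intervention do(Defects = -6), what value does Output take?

-3

Intervening sets Defects = -6 and removes its equation (Defects := -3Speed - 2Wear - 2).
Output = 4 if Defects >= 5 else -3  [with Defects=-6]  = -3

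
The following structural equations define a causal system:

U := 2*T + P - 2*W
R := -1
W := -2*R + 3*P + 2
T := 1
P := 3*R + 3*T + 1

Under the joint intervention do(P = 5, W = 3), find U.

Setting P = 5, W = 3 by intervention discards those variables' equations.
U = 2*T + P - 2*W  [with T=1, P=5, W=3]  = 1

1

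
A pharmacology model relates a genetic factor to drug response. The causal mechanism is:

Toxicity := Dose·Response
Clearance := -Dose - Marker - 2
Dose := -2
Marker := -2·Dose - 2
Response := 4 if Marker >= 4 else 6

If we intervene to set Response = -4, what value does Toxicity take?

The intervention breaks the incoming arrows to Response: Response := 4 if Marker >= 4 else 6 no longer applies, and Response = -4.
Toxicity = Dose·Response  [with Dose=-2, Response=-4]  = 8

8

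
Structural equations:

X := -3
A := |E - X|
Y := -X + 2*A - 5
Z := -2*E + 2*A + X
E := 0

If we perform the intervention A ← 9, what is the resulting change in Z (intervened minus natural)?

12

The intervention breaks the incoming arrows to A: A := |E - X| no longer applies, and A = 9.
Z = -2*E + 2*A + X  [with E=0, A=9, X=-3]  = 15
Without intervention: A = |E - X|  [with E=0, X=-3]  = 3; Z = -2*E + 2*A + X  [with E=0, A=3, X=-3]  = 3.
Change = 15 − 3 = 12.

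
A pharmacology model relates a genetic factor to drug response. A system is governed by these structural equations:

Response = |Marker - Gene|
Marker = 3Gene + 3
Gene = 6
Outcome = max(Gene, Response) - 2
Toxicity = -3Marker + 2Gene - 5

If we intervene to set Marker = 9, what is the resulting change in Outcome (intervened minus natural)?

do(Marker=9) replaces the equation Marker = 3Gene + 3 with the constant Marker = 9.
Response = |Marker - Gene|  [with Marker=9, Gene=6]  = 3
Outcome = max(Gene, Response) - 2  [with Gene=6, Response=3]  = 4
Without intervention: Marker = 3Gene + 3  [with Gene=6]  = 21; Response = |Marker - Gene|  [with Marker=21, Gene=6]  = 15; Outcome = max(Gene, Response) - 2  [with Gene=6, Response=15]  = 13.
Change = 4 − 13 = -9.

-9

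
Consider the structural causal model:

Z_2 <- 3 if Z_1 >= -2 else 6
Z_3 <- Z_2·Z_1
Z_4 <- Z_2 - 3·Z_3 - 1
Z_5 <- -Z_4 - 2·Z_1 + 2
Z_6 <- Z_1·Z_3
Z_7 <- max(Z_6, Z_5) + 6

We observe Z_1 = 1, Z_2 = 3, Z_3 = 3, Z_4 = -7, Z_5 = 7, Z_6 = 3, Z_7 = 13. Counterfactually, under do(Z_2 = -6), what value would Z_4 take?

11

Under do(Z_2=-6), the mechanism Z_2 <- 3 if Z_1 >= -2 else 6 is discarded; Z_2 is fixed at -6.
Z_3 = Z_2·Z_1  [with Z_2=-6, Z_1=1]  = -6
Z_4 = Z_2 - 3·Z_3 - 1  [with Z_2=-6, Z_3=-6]  = 11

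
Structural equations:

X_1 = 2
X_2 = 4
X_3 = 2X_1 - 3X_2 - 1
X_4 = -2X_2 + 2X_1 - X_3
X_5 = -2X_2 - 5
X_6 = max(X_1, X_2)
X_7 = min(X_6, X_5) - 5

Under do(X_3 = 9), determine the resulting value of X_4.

-13

The intervention breaks the incoming arrows to X_3: X_3 = 2X_1 - 3X_2 - 1 no longer applies, and X_3 = 9.
X_4 = -2X_2 + 2X_1 - X_3  [with X_2=4, X_1=2, X_3=9]  = -13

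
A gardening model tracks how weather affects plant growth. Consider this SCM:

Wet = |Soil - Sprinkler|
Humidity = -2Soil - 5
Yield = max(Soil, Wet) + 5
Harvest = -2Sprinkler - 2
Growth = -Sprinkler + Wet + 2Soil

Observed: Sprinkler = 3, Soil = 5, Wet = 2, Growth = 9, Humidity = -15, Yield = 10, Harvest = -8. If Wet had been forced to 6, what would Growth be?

13

The intervention breaks the incoming arrows to Wet: Wet = |Soil - Sprinkler| no longer applies, and Wet = 6.
Growth = -Sprinkler + Wet + 2Soil  [with Sprinkler=3, Wet=6, Soil=5]  = 13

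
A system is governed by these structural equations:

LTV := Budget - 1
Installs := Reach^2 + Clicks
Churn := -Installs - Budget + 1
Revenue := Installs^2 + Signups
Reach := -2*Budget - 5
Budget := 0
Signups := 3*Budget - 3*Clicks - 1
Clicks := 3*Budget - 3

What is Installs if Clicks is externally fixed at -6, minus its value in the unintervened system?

-3

The intervention breaks the incoming arrows to Clicks: Clicks := 3*Budget - 3 no longer applies, and Clicks = -6.
Reach = -2*Budget - 5  [with Budget=0]  = -5
Installs = Reach^2 + Clicks  [with Reach=-5, Clicks=-6]  = 19
Without intervention: Reach = -2*Budget - 5  [with Budget=0]  = -5; Clicks = 3*Budget - 3  [with Budget=0]  = -3; Installs = Reach^2 + Clicks  [with Reach=-5, Clicks=-3]  = 22.
Change = 19 − 22 = -3.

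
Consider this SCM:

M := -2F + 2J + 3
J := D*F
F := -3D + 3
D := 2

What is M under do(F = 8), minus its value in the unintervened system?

22

Under do(F=8), the mechanism F := -3D + 3 is discarded; F is fixed at 8.
J = D*F  [with D=2, F=8]  = 16
M = -2F + 2J + 3  [with F=8, J=16]  = 19
Without intervention: F = -3D + 3  [with D=2]  = -3; J = D*F  [with D=2, F=-3]  = -6; M = -2F + 2J + 3  [with F=-3, J=-6]  = -3.
Change = 19 − (-3) = 22.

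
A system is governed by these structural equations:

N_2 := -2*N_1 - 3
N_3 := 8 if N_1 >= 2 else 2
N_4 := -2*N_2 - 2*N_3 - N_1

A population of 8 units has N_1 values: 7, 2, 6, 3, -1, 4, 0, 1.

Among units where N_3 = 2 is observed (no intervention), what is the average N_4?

E[N_4|N_3=2] averages over only the 3 units with N_3=2 (N_1 = -1, 0, 1): N_4 = -1, 2, 5, mean 2.

2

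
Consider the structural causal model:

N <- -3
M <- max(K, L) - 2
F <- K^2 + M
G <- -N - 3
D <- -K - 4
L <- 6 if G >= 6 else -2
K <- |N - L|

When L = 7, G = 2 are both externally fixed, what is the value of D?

-14

The joint intervention fixes L = 7, G = 2, removing each variable's own equation.
K = |N - L|  [with N=-3, L=7]  = 10
D = -K - 4  [with K=10]  = -14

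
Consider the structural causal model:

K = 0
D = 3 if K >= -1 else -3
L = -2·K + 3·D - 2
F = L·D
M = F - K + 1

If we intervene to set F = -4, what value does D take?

3

The intervention breaks the incoming arrows to F: F = L·D no longer applies, and F = -4.
Since D is not a descendant of the intervened variable, it is unaffected.
D = 3 if K >= -1 else -3  [with K=0]  = 3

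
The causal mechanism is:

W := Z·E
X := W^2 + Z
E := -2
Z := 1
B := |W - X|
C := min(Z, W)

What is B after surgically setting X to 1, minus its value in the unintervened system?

Under do(X=1), the mechanism X := W^2 + Z is discarded; X is fixed at 1.
W = Z·E  [with Z=1, E=-2]  = -2
B = |W - X|  [with W=-2, X=1]  = 3
Without intervention: W = Z·E  [with Z=1, E=-2]  = -2; X = W^2 + Z  [with W=-2, Z=1]  = 5; B = |W - X|  [with W=-2, X=5]  = 7.
Change = 3 − 7 = -4.

-4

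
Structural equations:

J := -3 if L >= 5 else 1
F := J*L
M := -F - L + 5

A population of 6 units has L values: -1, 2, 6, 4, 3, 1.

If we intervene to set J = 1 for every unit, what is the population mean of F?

The intervention sets J=1 in all 6 units regardless of L. Recomputing F per unit gives -1, 2, 6, 4, 3, 1; average 2.5.

2.5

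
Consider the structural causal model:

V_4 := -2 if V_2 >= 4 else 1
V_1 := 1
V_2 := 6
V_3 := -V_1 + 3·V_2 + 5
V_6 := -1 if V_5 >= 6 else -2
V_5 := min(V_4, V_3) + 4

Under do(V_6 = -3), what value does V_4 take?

-2

do(V_6=-3) replaces the equation V_6 := -1 if V_5 >= 6 else -2 with the constant V_6 = -3.
No directed path runs from V_6 to V_4, so V_4 keeps its natural value.
V_4 = -2 if V_2 >= 4 else 1  [with V_2=6]  = -2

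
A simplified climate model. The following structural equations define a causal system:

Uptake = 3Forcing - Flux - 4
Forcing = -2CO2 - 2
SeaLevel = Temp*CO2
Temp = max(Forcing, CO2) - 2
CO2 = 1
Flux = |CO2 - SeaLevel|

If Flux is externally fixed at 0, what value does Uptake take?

-16

The intervention breaks the incoming arrows to Flux: Flux = |CO2 - SeaLevel| no longer applies, and Flux = 0.
Forcing = -2CO2 - 2  [with CO2=1]  = -4
Uptake = 3Forcing - Flux - 4  [with Forcing=-4, Flux=0]  = -16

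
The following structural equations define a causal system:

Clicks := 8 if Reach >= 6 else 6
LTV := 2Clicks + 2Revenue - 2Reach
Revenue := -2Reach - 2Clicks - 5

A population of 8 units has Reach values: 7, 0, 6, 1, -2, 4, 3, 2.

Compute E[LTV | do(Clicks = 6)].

Under do(Clicks=6), Clicks's equation is replaced by Clicks=6 for every unit. Per-unit LTV: -64, -22, -58, -28, -10, -46, -40, -34. Mean = -37.75.

-37.75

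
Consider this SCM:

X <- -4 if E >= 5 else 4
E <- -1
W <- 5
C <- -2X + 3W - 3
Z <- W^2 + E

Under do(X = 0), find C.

The intervention breaks the incoming arrows to X: X <- -4 if E >= 5 else 4 no longer applies, and X = 0.
C = -2X + 3W - 3  [with X=0, W=5]  = 12

12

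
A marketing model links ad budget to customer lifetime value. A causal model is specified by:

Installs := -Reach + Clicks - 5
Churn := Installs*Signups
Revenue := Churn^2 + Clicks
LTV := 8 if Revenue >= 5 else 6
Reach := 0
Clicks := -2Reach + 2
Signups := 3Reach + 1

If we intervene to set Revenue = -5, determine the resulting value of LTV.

Intervening sets Revenue = -5 and removes its equation (Revenue := Churn^2 + Clicks).
LTV = 8 if Revenue >= 5 else 6  [with Revenue=-5]  = 6

6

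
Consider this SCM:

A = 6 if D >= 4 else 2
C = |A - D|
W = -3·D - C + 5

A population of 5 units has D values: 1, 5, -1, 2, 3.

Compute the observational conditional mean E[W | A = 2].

Observing A=2 restricts to units where A's equation naturally yields 2: D ∈ {1, -1, 2, 3}. In that subpopulation W = 1, 5, -1, -5, mean 0.

0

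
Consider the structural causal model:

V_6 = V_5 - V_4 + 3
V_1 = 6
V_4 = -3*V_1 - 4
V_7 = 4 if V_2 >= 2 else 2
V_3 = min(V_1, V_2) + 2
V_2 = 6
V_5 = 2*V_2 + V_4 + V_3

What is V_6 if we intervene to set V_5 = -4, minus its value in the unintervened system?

The intervention breaks the incoming arrows to V_5: V_5 = 2*V_2 + V_4 + V_3 no longer applies, and V_5 = -4.
V_4 = -3*V_1 - 4  [with V_1=6]  = -22
V_6 = V_5 - V_4 + 3  [with V_5=-4, V_4=-22]  = 21
Without intervention: V_3 = min(V_1, V_2) + 2  [with V_1=6, V_2=6]  = 8; V_4 = -3*V_1 - 4  [with V_1=6]  = -22; V_5 = 2*V_2 + V_4 + V_3  [with V_2=6, V_4=-22, V_3=8]  = -2; V_6 = V_5 - V_4 + 3  [with V_5=-2, V_4=-22]  = 23.
Change = 21 − 23 = -2.

-2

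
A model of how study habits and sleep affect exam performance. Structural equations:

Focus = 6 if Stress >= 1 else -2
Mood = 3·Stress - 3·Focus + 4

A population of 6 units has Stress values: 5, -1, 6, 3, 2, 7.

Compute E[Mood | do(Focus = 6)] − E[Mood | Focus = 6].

The intervention sets Focus=6 in all 6 units regardless of Stress. Recomputing Mood per unit gives 1, -17, 4, -5, -8, 7; average -3.
E[Mood|Focus=6] averages over only the 5 units with Focus=6 (Stress = 5, 6, 3, 2, 7): Mood = 1, 4, -5, -8, 7, mean -0.2.
Difference = -3 − (-0.2) = -2.8.

-2.8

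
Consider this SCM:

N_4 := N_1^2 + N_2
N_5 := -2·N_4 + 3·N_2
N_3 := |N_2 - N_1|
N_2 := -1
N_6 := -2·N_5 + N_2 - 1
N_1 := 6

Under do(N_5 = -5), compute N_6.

8

The intervention breaks the incoming arrows to N_5: N_5 := -2·N_4 + 3·N_2 no longer applies, and N_5 = -5.
N_6 = -2·N_5 + N_2 - 1  [with N_5=-5, N_2=-1]  = 8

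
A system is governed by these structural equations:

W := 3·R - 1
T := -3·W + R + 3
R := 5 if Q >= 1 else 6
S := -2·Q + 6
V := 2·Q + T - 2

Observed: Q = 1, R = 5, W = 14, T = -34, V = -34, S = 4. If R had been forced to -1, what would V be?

14

do(R=-1) replaces the equation R := 5 if Q >= 1 else 6 with the constant R = -1.
W = 3·R - 1  [with R=-1]  = -4
T = -3·W + R + 3  [with W=-4, R=-1]  = 14
V = 2·Q + T - 2  [with Q=1, T=14]  = 14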